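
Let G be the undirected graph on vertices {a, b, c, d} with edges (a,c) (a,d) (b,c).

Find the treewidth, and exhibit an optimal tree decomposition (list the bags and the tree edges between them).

Treewidth 1.
Bags: B1 = {a, c}  B2 = {a, d}  B3 = {b, c}
Tree: B1–B2, B1–B3

Every bag has size at most 2, so the width is 2 − 1 = 1 and tw(G) ≤ 1. Since G has at least one edge (e.g. c–a), it is not an edgeless graph, so tw(G) ≥ 1. Therefore the treewidth is 1.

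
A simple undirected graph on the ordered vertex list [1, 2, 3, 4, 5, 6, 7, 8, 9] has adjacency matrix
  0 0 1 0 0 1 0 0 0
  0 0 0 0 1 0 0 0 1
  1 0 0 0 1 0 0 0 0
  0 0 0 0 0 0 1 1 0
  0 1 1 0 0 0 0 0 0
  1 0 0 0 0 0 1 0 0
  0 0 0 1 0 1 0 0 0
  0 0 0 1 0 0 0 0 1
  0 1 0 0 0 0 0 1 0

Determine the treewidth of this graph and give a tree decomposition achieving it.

Treewidth 2.
Bags: B1 = {1, 6, 7}  B2 = {1, 3, 7}  B3 = {3, 5, 7}  B4 = {2, 5, 7}  B5 = {2, 7, 9}  B6 = {7, 8, 9}  B7 = {4, 7, 8}
Tree: B1–B2, B2–B3, B3–B4, B4–B5, B5–B6, B6–B7

Each bag holds 3 vertices, so the decomposition has width 2, which upper-bounds the treewidth. For the lower bound, G contains the cycle 7–6–1–3–5–2–9–8–4–7, so G is not a forest; only forests have treewidth ≤ 1, hence tw(G) ≥ 2. Hence tw(G) = 2 exactly.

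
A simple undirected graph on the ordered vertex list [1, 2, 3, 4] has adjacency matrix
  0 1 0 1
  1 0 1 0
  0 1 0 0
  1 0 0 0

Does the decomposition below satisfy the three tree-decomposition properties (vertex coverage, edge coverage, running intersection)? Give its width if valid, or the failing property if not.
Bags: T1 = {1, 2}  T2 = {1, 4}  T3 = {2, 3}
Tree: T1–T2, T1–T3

Every vertex of G appears in some bag (union = {1, 2, 3, 4}); every edge is covered by a bag; and for each vertex v the set of bags containing v is connected in the bag tree. The decomposition is therefore valid. The largest bag has 2 vertices, so the width is 1.

Yes; width 1.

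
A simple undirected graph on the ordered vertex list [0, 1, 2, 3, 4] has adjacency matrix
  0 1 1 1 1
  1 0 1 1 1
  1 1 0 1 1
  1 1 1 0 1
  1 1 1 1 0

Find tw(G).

4

A width-4 tree decomposition is:
Bags: B1 = {0, 1, 2, 3, 4}
Tree: (single bag)
A single bag containing all 5 vertices is trivially a valid decomposition of width 4. Conversely, {0, 1, 2, 3, 4} is a clique of size 5, and the vertices of any clique must share a bag in every tree decomposition; so some bag has ≥ 5 vertices and tw(G) ≥ 4. Hence tw(G) = 4 exactly.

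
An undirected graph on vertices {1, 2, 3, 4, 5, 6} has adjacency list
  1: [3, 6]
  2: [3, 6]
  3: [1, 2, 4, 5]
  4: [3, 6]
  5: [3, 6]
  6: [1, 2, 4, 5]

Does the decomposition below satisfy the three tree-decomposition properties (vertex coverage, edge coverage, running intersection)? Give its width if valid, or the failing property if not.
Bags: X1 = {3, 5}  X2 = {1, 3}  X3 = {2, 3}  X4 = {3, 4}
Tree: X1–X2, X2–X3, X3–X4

No — vertex 6 appears in no bag.

A tree decomposition must satisfy three properties: every vertex lies in some bag; for every edge, both endpoints lie together in some bag; and for every vertex, the bags containing it form a connected subtree. Here vertex 6 appears in no bag, so the decomposition is invalid.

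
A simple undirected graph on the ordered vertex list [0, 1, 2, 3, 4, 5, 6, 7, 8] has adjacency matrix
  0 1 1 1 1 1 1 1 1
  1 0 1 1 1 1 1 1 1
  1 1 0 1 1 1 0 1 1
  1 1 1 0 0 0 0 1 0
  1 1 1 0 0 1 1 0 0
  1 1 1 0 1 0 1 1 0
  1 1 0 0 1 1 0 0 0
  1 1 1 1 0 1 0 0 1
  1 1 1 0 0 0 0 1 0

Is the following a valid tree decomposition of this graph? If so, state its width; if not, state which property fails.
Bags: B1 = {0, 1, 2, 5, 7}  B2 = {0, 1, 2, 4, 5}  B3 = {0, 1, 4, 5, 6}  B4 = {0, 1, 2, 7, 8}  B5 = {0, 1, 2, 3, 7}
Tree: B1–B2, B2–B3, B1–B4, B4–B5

Yes; width 4.

Every vertex of G appears in some bag (union = {0, 1, 2, 3, 4, 5, 6, 7, 8}); every edge is covered by a bag; and for each vertex v the set of bags containing v is connected in the bag tree. The decomposition is therefore valid. The largest bag has 5 vertices, so the width is 4.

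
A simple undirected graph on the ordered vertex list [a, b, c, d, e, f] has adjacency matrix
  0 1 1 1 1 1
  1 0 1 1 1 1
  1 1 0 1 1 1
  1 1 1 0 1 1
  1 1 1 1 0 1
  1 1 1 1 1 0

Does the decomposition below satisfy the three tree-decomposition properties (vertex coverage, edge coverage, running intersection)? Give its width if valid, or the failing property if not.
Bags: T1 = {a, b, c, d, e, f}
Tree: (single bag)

Yes; width 5.

Vertex coverage: the bags together contain {a, b, c, d, e, f}, the full vertex set. Edge coverage: each edge of G has both endpoints in at least one bag. Running intersection: for every vertex, the bags containing it form a connected subtree. All three properties hold, so this is a valid tree decomposition of width max|bag| − 1 = 5, and hence tw(G) ≤ 5.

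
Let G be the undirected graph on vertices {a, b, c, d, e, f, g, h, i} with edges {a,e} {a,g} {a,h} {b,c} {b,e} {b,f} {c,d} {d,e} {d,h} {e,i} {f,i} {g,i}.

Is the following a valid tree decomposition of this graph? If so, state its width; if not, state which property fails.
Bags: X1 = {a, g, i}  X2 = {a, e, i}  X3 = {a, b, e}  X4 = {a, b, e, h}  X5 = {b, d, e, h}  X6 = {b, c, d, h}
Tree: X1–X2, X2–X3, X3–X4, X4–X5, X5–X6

No — vertex f appears in no bag.

A tree decomposition must satisfy three properties: every vertex lies in some bag; for every edge, both endpoints lie together in some bag; and for every vertex, the bags containing it form a connected subtree. Here vertex f appears in no bag, so the decomposition is invalid.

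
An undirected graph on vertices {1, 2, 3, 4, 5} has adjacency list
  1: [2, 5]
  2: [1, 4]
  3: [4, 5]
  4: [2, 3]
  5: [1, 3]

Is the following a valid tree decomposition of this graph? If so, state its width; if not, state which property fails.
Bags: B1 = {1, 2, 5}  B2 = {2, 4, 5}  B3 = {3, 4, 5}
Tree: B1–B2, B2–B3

Checking the three conditions: (i) the bags cover all of {1, 2, 3, 4, 5}; (ii) for each edge, some bag contains both endpoints; (iii) the bags containing any fixed vertex form a subtree. All hold, so the decomposition is valid with width 3 − 1 = 2.

Yes; width 2.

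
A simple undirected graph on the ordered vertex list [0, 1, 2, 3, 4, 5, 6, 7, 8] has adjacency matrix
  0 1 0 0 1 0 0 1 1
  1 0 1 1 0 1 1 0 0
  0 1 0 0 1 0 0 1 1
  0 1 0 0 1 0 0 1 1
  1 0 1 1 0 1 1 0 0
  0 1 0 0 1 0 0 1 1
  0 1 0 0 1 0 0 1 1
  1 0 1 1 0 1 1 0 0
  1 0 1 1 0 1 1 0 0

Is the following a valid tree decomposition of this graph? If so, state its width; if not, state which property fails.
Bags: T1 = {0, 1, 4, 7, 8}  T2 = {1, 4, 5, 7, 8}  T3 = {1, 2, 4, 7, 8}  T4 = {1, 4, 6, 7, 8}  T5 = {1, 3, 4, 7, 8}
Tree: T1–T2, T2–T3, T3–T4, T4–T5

Yes; width 4.

Every vertex of G appears in some bag (union = {0, 1, 2, 3, 4, 5, 6, 7, 8}); every edge is covered by a bag; and for each vertex v the set of bags containing v is connected in the bag tree. The decomposition is therefore valid. The largest bag has 5 vertices, so the width is 4.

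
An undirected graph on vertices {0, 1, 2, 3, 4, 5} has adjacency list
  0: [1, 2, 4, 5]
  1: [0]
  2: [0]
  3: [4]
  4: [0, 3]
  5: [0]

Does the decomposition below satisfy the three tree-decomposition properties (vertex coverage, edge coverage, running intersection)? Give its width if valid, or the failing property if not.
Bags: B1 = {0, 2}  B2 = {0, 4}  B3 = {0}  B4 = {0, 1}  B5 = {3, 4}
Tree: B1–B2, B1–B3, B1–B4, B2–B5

No — vertex 5 appears in no bag.

A tree decomposition must satisfy three properties: every vertex lies in some bag; for every edge, both endpoints lie together in some bag; and for every vertex, the bags containing it form a connected subtree. Here vertex 5 appears in no bag, so the decomposition is invalid.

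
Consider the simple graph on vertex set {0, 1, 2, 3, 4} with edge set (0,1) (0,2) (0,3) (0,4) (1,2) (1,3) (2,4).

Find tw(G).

2

A width-2 tree decomposition is:
Bags: B1 = {0, 1, 3}  B2 = {0, 1, 2}  B3 = {0, 2, 4}
Tree: B1–B2, B2–B3
Every bag has size at most 3, so the width is 3 − 1 = 2 and tw(G) ≤ 2. For the lower bound, the 3 vertices {0, 1, 2} are pairwise adjacent, and any tree decomposition puts a clique entirely inside one bag — forcing width ≥ 2. Combining the bounds, tw(G) = 2.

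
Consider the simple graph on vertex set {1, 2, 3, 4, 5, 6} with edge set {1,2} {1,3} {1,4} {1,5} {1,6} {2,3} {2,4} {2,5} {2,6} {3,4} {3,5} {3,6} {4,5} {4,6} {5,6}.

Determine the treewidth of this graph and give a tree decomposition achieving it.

A single bag containing all 6 vertices is trivially a valid decomposition of width 5. Conversely, {1, 2, 3, 4, 5, 6} is a clique of size 6, and the vertices of any clique must share a bag in every tree decomposition; so some bag has ≥ 6 vertices and tw(G) ≥ 5. Hence tw(G) = 5 exactly.

Treewidth 5.
One optimal decomposition is:
Bags: B1 = {1, 2, 3, 4, 5, 6}
Tree: (single bag)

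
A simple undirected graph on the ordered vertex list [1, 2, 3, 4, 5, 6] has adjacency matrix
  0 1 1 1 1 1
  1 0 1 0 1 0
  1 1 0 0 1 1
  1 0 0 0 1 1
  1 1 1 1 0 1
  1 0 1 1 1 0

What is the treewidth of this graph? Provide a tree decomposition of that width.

The largest bag has 4 vertices, giving width 3; this decomposition certifies tw(G) ≤ 3. On the other hand G contains the 4-clique {1, 2, 3, 5}. A clique must lie in a single bag of any decomposition, so no decomposition can have width below 3. The upper and lower bounds meet at 3, so that is the treewidth.

Treewidth 3.
One such decomposition:
Bags: B1 = {1, 3, 5, 6}  B2 = {1, 4, 5, 6}  B3 = {1, 2, 3, 5}
Tree: B1–B2, B1–B3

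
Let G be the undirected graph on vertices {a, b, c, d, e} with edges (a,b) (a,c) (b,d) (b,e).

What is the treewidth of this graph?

A width-1 tree decomposition is:
Bags: B1 = {a, c}  B2 = {a, b}  B3 = {b, e}  B4 = {b, d}
Tree: B1–B2, B2–B3, B2–B4
The largest bag has 2 vertices, giving width 1; this decomposition certifies tw(G) ≤ 1. G has an edge, so its treewidth is at least 1. Therefore the treewidth is 1.

1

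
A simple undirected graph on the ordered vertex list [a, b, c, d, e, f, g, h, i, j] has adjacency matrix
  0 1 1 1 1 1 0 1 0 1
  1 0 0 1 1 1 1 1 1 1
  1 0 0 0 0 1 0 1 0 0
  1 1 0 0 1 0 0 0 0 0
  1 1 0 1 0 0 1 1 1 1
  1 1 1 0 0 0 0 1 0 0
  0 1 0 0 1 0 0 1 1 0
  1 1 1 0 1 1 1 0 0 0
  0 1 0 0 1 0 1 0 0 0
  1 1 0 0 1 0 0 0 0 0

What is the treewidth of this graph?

A width-3 tree decomposition is:
Bags: B1 = {a, b, e, j}  B2 = {a, b, e, h}  B3 = {b, e, g, h}  B4 = {a, b, d, e}  B5 = {a, b, f, h}  B6 = {b, e, g, i}  B7 = {a, c, f, h}
Tree: B1–B2, B2–B3, B1–B4, B2–B5, B3–B6, B5–B7
Each bag holds 4 vertices, so the decomposition has width 3, which upper-bounds the treewidth. On the other hand G contains the 4-clique {a, c, f, h}. A clique must lie in a single bag of any decomposition, so no decomposition can have width below 3. Combining the bounds, tw(G) = 3.

3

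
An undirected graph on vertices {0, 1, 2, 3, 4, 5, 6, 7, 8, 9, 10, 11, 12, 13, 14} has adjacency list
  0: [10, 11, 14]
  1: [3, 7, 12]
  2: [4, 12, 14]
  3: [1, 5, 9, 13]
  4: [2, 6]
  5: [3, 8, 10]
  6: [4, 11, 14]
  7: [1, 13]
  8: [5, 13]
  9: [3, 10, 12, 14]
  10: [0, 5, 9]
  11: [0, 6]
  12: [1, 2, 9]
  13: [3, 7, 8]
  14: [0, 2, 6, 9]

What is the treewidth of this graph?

3

A width-3 tree decomposition is:
Bags: B1 = {1, 7, 8, 13}  B2 = {1, 3, 8, 13}  B3 = {1, 3, 5, 8}  B4 = {1, 3, 5, 12}  B5 = {3, 5, 9, 12}  B6 = {5, 9, 10, 12}  B7 = {2, 9, 10, 12}  B8 = {2, 9, 10, 14}  B9 = {0, 2, 10, 14}  B10 = {0, 2, 4, 14}  B11 = {0, 4, 6, 14}  B12 = {0, 4, 6, 11}
Tree: B1–B2, B2–B3, B3–B4, B4–B5, B5–B6, B6–B7, B7–B8, B8–B9, B9–B10, B10–B11, B11–B12
Every bag has size at most 4, so the width is 4 − 1 = 3 and tw(G) ≤ 3. For the lower bound: the 4 vertex sets {7,8,13}, {1}, {3}, {5,9,10,12} are disjoint, each induces a connected subgraph, and every pair is joined by at least one edge of G. Contracting each set to a single vertex therefore yields K_{4} as a minor, and since treewidth is minor-monotone, tw(G) ≥ tw(K_{4}) = 3. Therefore the treewidth is 3.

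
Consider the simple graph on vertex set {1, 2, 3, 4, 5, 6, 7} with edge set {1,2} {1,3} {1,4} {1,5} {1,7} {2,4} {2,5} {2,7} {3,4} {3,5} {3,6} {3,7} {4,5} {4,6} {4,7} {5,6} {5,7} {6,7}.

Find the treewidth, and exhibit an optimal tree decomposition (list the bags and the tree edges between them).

Treewidth 4.
One such decomposition:
Bags: B1 = {3, 4, 5, 6, 7}  B2 = {1, 3, 4, 5, 7}  B3 = {1, 2, 4, 5, 7}
Tree: B1–B2, B2–B3

Each bag holds 5 vertices, so the decomposition has width 4, which upper-bounds the treewidth. For the lower bound, the 5 vertices {1, 2, 4, 5, 7} are pairwise adjacent, and any tree decomposition puts a clique entirely inside one bag — forcing width ≥ 4. The upper and lower bounds meet at 4, so that is the treewidth.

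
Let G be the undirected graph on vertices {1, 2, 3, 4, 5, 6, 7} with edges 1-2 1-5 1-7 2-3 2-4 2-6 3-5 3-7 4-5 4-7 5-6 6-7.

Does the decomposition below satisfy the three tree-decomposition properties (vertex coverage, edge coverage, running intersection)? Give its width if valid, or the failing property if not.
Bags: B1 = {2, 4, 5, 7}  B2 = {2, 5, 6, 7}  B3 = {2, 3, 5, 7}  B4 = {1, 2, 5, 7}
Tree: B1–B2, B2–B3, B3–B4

Yes; width 3.

Every vertex of G appears in some bag (union = {1, 2, 3, 4, 5, 6, 7}); every edge is covered by a bag; and for each vertex v the set of bags containing v is connected in the bag tree. The decomposition is therefore valid. The largest bag has 4 vertices, so the width is 3.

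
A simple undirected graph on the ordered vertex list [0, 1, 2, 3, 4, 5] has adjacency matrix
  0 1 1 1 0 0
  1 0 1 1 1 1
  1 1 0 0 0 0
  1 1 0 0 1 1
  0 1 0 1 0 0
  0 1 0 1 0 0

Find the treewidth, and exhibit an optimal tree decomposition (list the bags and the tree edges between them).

Treewidth 2.
Bags: B1 = {1, 3, 5}  B2 = {0, 1, 3}  B3 = {0, 1, 2}  B4 = {1, 3, 4}
Tree: B1–B2, B2–B3, B2–B4

Every bag has size at most 3, so the width is 3 − 1 = 2 and tw(G) ≤ 2. For the lower bound, the 3 vertices {0, 1, 2} are pairwise adjacent, and any tree decomposition puts a clique entirely inside one bag — forcing width ≥ 2. The upper and lower bounds meet at 2, so that is the treewidth.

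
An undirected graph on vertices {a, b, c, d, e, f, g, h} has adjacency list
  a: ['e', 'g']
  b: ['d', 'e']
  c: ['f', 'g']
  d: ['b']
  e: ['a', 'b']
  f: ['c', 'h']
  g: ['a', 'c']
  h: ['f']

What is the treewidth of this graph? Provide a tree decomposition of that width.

Treewidth 1.
One optimal decomposition is:
Bags: B1 = {b, d}  B2 = {b, e}  B3 = {a, e}  B4 = {a, g}  B5 = {c, g}  B6 = {c, f}  B7 = {f, h}
Tree: B1–B2, B2–B3, B3–B4, B4–B5, B5–B6, B6–B7

The largest bag has 2 vertices, giving width 1; this decomposition certifies tw(G) ≤ 1. Any graph with an edge has treewidth ≥ 1, and G has the edge d–b. The upper and lower bounds meet at 1, so that is the treewidth.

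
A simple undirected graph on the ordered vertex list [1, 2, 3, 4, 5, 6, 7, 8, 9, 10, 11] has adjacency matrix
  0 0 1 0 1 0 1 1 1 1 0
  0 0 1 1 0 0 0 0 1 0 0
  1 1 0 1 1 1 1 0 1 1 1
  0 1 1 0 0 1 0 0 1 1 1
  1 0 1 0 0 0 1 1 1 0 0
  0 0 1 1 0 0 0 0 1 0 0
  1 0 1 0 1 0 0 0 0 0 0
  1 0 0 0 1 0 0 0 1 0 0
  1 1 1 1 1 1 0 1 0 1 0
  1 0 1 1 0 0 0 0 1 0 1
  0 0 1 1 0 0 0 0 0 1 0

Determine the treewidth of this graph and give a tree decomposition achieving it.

The largest bag has 4 vertices, giving width 3; this decomposition certifies tw(G) ≤ 3. Conversely, {1, 5, 8, 9} is a clique of size 4, and the vertices of any clique must share a bag in every tree decomposition; so some bag has ≥ 4 vertices and tw(G) ≥ 3. Therefore the treewidth is 3.

Treewidth 3.
One optimal decomposition is:
Bags: B1 = {1, 3, 9, 10}  B2 = {1, 3, 5, 9}  B3 = {3, 4, 9, 10}  B4 = {3, 4, 6, 9}  B5 = {1, 5, 8, 9}  B6 = {3, 4, 10, 11}  B7 = {2, 3, 4, 9}  B8 = {1, 3, 5, 7}
Tree: B1–B2, B1–B3, B3–B4, B2–B5, B3–B6, B3–B7, B2–B8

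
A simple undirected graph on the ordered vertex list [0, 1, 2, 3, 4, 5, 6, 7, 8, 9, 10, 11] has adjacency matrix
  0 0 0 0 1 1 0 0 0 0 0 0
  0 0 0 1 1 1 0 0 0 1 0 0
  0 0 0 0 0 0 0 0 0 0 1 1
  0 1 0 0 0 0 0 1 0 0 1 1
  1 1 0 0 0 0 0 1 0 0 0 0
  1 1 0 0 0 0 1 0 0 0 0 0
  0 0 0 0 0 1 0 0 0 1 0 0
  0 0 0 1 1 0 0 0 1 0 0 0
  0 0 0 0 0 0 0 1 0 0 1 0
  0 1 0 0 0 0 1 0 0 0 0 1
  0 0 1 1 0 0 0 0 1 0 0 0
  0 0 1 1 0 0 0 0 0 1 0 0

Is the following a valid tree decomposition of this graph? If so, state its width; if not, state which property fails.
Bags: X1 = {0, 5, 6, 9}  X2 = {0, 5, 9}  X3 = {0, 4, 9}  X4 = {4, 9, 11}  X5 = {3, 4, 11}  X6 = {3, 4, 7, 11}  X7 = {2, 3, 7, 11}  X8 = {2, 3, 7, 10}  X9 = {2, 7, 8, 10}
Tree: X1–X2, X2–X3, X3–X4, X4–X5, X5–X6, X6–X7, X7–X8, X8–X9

No — vertex 1 appears in no bag.

A tree decomposition must satisfy three properties: every vertex lies in some bag; for every edge, both endpoints lie together in some bag; and for every vertex, the bags containing it form a connected subtree. Here vertex 1 appears in no bag, so the decomposition is invalid.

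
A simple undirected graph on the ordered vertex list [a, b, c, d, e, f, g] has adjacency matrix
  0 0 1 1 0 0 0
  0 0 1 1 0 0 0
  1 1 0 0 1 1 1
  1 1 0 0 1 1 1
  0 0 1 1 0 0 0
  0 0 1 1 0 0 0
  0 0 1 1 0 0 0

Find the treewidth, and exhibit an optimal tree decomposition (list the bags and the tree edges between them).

Treewidth 2.
Bags: B1 = {b, c, d}  B2 = {a, c, d}  B3 = {c, d, e}  B4 = {c, d, f}  B5 = {c, d, g}
Tree: B1–B2, B2–B3, B3–B4, B4–B5

Each bag holds 3 vertices, so the decomposition has width 2, which upper-bounds the treewidth. The edges d–b–c–a–d form a cycle, so G is not a tree and its treewidth is at least 2. Combining the bounds, tw(G) = 2.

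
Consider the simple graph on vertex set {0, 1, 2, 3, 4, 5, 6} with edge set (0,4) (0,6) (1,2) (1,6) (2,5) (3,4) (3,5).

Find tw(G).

2

A width-2 tree decomposition is:
Bags: B1 = {0, 4, 6}  B2 = {3, 4, 6}  B3 = {3, 5, 6}  B4 = {2, 5, 6}  B5 = {1, 2, 6}
Tree: B1–B2, B2–B3, B3–B4, B4–B5
Every bag has size at most 3, so the width is 3 − 1 = 2 and tw(G) ≤ 2. For the lower bound, G contains the cycle 6–0–4–3–5–2–1–6, so G is not a forest; only forests have treewidth ≤ 1, hence tw(G) ≥ 2. The upper and lower bounds meet at 2, so that is the treewidth.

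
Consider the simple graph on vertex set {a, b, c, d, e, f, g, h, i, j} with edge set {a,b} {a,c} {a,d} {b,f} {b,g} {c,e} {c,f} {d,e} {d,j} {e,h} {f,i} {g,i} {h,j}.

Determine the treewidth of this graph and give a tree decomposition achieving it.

Treewidth 2.
Bags: B1 = {d, h, j}  B2 = {d, e, h}  B3 = {a, d, e}  B4 = {a, c, e}  B5 = {a, b, c}  B6 = {b, c, f}  B7 = {b, f, g}  B8 = {f, g, i}
Tree: B1–B2, B2–B3, B3–B4, B4–B5, B5–B6, B6–B7, B7–B8

Every bag has size at most 3, so the width is 3 − 1 = 2 and tw(G) ≤ 2. Since j–h–e–d–j is a cycle in G, G is not acyclic. Forests are exactly the graphs of treewidth ≤ 1, so tw(G) ≥ 2. The upper and lower bounds meet at 2, so that is the treewidth.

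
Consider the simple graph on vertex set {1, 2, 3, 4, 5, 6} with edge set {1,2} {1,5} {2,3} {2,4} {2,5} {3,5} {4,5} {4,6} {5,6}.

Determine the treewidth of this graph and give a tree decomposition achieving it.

Treewidth 2.
Bags: B1 = {2, 3, 5}  B2 = {2, 4, 5}  B3 = {1, 2, 5}  B4 = {4, 5, 6}
Tree: B1–B2, B1–B3, B2–B4

Every bag has size at most 3, so the width is 3 − 1 = 2 and tw(G) ≤ 2. Conversely, {1, 2, 5} is a clique of size 3, and the vertices of any clique must share a bag in every tree decomposition; so some bag has ≥ 3 vertices and tw(G) ≥ 2. Combining the bounds, tw(G) = 2.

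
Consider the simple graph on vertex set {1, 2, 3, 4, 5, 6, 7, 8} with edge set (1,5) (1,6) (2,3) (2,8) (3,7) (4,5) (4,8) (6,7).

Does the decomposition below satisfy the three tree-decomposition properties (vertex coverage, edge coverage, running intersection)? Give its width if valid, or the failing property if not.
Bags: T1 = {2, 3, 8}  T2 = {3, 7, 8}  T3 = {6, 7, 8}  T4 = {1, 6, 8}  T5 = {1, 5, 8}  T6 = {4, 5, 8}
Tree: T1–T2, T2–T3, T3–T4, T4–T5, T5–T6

Yes; width 2.

Vertex coverage: the bags together contain {1, 2, 3, 4, 5, 6, 7, 8}, the full vertex set. Edge coverage: each edge of G has both endpoints in at least one bag. Running intersection: for every vertex, the bags containing it form a connected subtree. All three properties hold, so this is a valid tree decomposition of width max|bag| − 1 = 2, and hence tw(G) ≤ 2.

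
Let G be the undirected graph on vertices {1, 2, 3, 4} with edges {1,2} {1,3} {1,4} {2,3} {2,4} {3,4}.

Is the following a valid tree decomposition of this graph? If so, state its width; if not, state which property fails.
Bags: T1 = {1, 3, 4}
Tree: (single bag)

No — vertex 2 appears in no bag.

A tree decomposition must satisfy three properties: every vertex lies in some bag; for every edge, both endpoints lie together in some bag; and for every vertex, the bags containing it form a connected subtree. Here vertex 2 appears in no bag, so the decomposition is invalid.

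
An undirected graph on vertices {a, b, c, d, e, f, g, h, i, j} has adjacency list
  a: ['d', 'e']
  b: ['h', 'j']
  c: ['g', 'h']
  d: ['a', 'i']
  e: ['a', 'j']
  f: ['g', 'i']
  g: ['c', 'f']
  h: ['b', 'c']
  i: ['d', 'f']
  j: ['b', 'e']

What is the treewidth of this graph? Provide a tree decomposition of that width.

Each bag holds 3 vertices, so the decomposition has width 2, which upper-bounds the treewidth. The edges b–j–e–a–d–i–f–g–c–h–b form a cycle, so G is not a tree and its treewidth is at least 2. Combining the bounds, tw(G) = 2.

Treewidth 2.
One optimal decomposition is:
Bags: B1 = {b, e, j}  B2 = {a, b, e}  B3 = {a, b, d}  B4 = {b, d, i}  B5 = {b, f, i}  B6 = {b, f, g}  B7 = {b, c, g}  B8 = {b, c, h}
Tree: B1–B2, B2–B3, B3–B4, B4–B5, B5–B6, B6–B7, B7–B8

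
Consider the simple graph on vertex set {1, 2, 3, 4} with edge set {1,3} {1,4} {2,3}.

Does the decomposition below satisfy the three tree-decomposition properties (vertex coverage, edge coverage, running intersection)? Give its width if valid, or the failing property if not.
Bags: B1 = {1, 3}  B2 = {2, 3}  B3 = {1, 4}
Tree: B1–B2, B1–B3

Yes; width 1.

Every vertex of G appears in some bag (union = {1, 2, 3, 4}); every edge is covered by a bag; and for each vertex v the set of bags containing v is connected in the bag tree. The decomposition is therefore valid. The largest bag has 2 vertices, so the width is 1.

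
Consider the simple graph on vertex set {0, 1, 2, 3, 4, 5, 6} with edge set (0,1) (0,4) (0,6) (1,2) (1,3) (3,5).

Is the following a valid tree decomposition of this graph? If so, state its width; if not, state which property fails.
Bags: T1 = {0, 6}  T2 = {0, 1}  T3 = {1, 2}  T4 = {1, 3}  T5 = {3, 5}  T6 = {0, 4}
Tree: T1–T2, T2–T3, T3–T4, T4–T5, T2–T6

Vertex coverage: the bags together contain {0, 1, 2, 3, 4, 5, 6}, the full vertex set. Edge coverage: each edge of G has both endpoints in at least one bag. Running intersection: for every vertex, the bags containing it form a connected subtree. All three properties hold, so this is a valid tree decomposition of width max|bag| − 1 = 1, and hence tw(G) ≤ 1.

Yes; width 1.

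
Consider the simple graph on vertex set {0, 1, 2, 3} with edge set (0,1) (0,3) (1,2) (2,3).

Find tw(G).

A width-2 tree decomposition is:
Bags: B1 = {0, 1, 3}  B2 = {1, 2, 3}
Tree: B1–B2
Each bag holds 3 vertices, so the decomposition has width 2, which upper-bounds the treewidth. The edges 1–0–3–2–1 form a cycle, so G is not a tree and its treewidth is at least 2. Therefore the treewidth is 2.

2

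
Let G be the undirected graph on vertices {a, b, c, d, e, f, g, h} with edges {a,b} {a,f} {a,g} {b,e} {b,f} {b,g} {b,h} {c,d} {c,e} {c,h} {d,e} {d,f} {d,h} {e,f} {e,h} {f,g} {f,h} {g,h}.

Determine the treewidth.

A width-3 tree decomposition is:
Bags: B1 = {b, f, g, h}  B2 = {b, e, f, h}  B3 = {d, e, f, h}  B4 = {a, b, f, g}  B5 = {c, d, e, h}
Tree: B1–B2, B2–B3, B1–B4, B3–B5
Each bag holds 4 vertices, so the decomposition has width 3, which upper-bounds the treewidth. For the lower bound, the 4 vertices {c, d, e, h} are pairwise adjacent, and any tree decomposition puts a clique entirely inside one bag — forcing width ≥ 3. Therefore the treewidth is 3.

3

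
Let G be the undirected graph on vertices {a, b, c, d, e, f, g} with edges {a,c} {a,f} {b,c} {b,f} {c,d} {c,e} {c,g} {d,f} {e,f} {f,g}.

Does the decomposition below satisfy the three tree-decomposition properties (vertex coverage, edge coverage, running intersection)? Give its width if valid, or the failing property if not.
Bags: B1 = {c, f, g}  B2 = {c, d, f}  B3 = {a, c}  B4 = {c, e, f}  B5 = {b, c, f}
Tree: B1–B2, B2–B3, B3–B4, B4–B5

No — edge (f,a) lies in no bag.

A tree decomposition must satisfy three properties: every vertex lies in some bag; for every edge, both endpoints lie together in some bag; and for every vertex, the bags containing it form a connected subtree. Here edge (f,a) lies in no bag, so the decomposition is invalid.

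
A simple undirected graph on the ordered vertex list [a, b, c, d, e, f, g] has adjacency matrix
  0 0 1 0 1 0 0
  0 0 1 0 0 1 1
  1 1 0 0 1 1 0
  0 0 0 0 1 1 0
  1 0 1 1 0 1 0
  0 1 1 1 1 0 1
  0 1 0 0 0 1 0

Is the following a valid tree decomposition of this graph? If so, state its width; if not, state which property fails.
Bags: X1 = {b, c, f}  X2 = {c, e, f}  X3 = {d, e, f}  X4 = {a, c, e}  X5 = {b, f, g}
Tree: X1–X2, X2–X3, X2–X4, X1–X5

Yes; width 2.

Checking the three conditions: (i) the bags cover all of {a, b, c, d, e, f, g}; (ii) for each edge, some bag contains both endpoints; (iii) the bags containing any fixed vertex form a subtree. All hold, so the decomposition is valid with width 3 − 1 = 2.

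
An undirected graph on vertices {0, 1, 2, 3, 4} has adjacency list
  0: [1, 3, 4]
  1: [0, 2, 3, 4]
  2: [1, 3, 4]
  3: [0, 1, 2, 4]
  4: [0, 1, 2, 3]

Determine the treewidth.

3

A width-3 tree decomposition is:
Bags: B1 = {0, 1, 3, 4}  B2 = {1, 2, 3, 4}
Tree: B1–B2
Every bag has size at most 4, so the width is 4 − 1 = 3 and tw(G) ≤ 3. Conversely, {0, 1, 3, 4} is a clique of size 4, and the vertices of any clique must share a bag in every tree decomposition; so some bag has ≥ 4 vertices and tw(G) ≥ 3. Therefore the treewidth is 3.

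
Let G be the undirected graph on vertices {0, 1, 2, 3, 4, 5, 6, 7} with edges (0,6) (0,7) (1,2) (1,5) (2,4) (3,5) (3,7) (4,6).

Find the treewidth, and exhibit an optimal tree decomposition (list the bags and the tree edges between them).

Treewidth 2.
One optimal decomposition is:
Bags: B1 = {1, 2, 4}  B2 = {1, 4, 6}  B3 = {0, 1, 6}  B4 = {0, 1, 7}  B5 = {1, 3, 7}  B6 = {1, 3, 5}
Tree: B1–B2, B2–B3, B3–B4, B4–B5, B5–B6

The largest bag has 3 vertices, giving width 2; this decomposition certifies tw(G) ≤ 2. The edges 1–2–4–6–0–7–3–5–1 form a cycle, so G is not a tree and its treewidth is at least 2. Combining the bounds, tw(G) = 2.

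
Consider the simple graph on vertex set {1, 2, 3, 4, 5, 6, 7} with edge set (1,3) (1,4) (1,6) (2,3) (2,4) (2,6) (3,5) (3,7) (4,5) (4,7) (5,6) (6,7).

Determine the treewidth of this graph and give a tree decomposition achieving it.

Treewidth 3.
One optimal decomposition is:
Bags: B1 = {1, 3, 4, 6}  B2 = {2, 3, 4, 6}  B3 = {3, 4, 6, 7}  B4 = {3, 4, 5, 6}
Tree: B1–B2, B2–B3, B3–B4

The largest bag has 4 vertices, giving width 3; this decomposition certifies tw(G) ≤ 3. For the lower bound: the 4 vertex sets {1,4}, {2,3}, {6}, {7} are disjoint, each induces a connected subgraph, and every pair is joined by at least one edge of G. Contracting each set to a single vertex therefore yields K_{4} as a minor, and since treewidth is minor-monotone, tw(G) ≥ tw(K_{4}) = 3. The upper and lower bounds meet at 3, so that is the treewidth.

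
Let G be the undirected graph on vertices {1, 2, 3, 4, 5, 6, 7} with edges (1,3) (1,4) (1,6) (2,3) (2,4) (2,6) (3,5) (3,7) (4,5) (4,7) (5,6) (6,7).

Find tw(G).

3

A width-3 tree decomposition is:
Bags: B1 = {1, 3, 4, 6}  B2 = {3, 4, 5, 6}  B3 = {2, 3, 4, 6}  B4 = {3, 4, 6, 7}
Tree: B1–B2, B2–B3, B3–B4
The largest bag has 4 vertices, giving width 3; this decomposition certifies tw(G) ≤ 3. For the lower bound: the 4 vertex sets {1,3}, {5,6}, {4}, {2} are disjoint, each induces a connected subgraph, and every pair is joined by at least one edge of G. Contracting each set to a single vertex therefore yields K_{4} as a minor, and since treewidth is minor-monotone, tw(G) ≥ tw(K_{4}) = 3. Hence tw(G) = 3 exactly.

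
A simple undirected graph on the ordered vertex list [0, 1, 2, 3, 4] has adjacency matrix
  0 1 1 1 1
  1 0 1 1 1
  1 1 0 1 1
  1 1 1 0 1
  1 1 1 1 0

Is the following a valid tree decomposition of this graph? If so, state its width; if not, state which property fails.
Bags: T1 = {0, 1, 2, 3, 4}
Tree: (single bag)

Yes; width 4.

Every vertex of G appears in some bag (union = {0, 1, 2, 3, 4}); every edge is covered by a bag; and for each vertex v the set of bags containing v is connected in the bag tree. The decomposition is therefore valid. The largest bag has 5 vertices, so the width is 4.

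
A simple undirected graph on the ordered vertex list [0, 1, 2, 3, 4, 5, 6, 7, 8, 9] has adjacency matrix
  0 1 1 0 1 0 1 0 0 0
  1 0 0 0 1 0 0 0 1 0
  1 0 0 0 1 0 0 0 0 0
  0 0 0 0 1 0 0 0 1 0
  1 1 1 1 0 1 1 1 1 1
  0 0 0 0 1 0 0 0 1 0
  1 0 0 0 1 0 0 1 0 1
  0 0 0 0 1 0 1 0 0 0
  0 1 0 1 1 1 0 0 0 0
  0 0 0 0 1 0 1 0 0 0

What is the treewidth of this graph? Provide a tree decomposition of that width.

Treewidth 2.
Bags: B1 = {0, 1, 4}  B2 = {0, 2, 4}  B3 = {0, 4, 6}  B4 = {1, 4, 8}  B5 = {4, 5, 8}  B6 = {4, 6, 9}  B7 = {3, 4, 8}  B8 = {4, 6, 7}
Tree: B1–B2, B1–B3, B1–B4, B4–B5, B3–B6, B4–B7, B6–B8

The largest bag has 3 vertices, giving width 2; this decomposition certifies tw(G) ≤ 2. On the other hand G contains the 3-clique {0, 1, 4}. A clique must lie in a single bag of any decomposition, so no decomposition can have width below 2. Therefore the treewidth is 2.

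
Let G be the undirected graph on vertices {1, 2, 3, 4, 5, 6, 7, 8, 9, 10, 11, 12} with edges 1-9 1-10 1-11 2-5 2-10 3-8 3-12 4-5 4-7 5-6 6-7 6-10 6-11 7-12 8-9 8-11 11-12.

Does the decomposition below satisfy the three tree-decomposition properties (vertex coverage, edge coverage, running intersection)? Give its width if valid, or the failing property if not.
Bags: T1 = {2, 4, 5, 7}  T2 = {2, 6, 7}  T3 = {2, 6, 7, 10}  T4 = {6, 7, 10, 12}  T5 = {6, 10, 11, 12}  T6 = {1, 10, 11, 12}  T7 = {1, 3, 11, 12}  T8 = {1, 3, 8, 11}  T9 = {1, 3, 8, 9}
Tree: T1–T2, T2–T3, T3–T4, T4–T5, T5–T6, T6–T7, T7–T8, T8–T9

No — edge (5,6) lies in no bag.

A tree decomposition must satisfy three properties: every vertex lies in some bag; for every edge, both endpoints lie together in some bag; and for every vertex, the bags containing it form a connected subtree. Here edge (5,6) lies in no bag, so the decomposition is invalid.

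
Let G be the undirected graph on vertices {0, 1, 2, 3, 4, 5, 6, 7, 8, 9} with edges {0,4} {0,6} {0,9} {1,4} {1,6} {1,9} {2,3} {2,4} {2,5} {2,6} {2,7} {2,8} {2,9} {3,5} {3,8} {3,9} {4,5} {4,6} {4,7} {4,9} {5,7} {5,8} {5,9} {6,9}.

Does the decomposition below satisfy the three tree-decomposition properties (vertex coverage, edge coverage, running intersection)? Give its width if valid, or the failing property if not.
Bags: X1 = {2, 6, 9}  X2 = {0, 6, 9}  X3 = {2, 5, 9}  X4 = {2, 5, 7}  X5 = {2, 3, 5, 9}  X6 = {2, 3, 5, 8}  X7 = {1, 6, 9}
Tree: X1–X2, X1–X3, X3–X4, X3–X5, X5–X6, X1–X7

A tree decomposition must satisfy three properties: every vertex lies in some bag; for every edge, both endpoints lie together in some bag; and for every vertex, the bags containing it form a connected subtree. Here vertex 4 appears in no bag, so the decomposition is invalid.

No — vertex 4 appears in no bag.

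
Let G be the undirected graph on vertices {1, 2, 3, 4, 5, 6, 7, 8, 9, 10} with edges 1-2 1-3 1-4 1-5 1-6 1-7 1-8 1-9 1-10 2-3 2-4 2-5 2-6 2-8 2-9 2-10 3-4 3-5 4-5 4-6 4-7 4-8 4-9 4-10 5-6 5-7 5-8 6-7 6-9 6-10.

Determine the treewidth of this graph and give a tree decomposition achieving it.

Treewidth 4.
One such decomposition:
Bags: B1 = {1, 2, 4, 6, 10}  B2 = {1, 2, 4, 5, 6}  B3 = {1, 2, 4, 5, 8}  B4 = {1, 4, 5, 6, 7}  B5 = {1, 2, 4, 6, 9}  B6 = {1, 2, 3, 4, 5}
Tree: B1–B2, B2–B3, B2–B4, B1–B5, B2–B6

Each bag holds 5 vertices, so the decomposition has width 4, which upper-bounds the treewidth. For the lower bound, the 5 vertices {1, 2, 4, 6, 9} are pairwise adjacent, and any tree decomposition puts a clique entirely inside one bag — forcing width ≥ 4. Hence tw(G) = 4 exactly.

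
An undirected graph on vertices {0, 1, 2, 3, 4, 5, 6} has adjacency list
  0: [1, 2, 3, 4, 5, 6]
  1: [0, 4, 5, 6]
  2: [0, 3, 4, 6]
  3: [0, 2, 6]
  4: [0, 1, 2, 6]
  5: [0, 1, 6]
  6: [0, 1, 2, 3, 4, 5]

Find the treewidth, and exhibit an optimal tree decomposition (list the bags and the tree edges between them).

Each bag holds 4 vertices, so the decomposition has width 3, which upper-bounds the treewidth. For the lower bound, the 4 vertices {0, 1, 4, 6} are pairwise adjacent, and any tree decomposition puts a clique entirely inside one bag — forcing width ≥ 3. Combining the bounds, tw(G) = 3.

Treewidth 3.
One such decomposition:
Bags: B1 = {0, 2, 3, 6}  B2 = {0, 2, 4, 6}  B3 = {0, 1, 4, 6}  B4 = {0, 1, 5, 6}
Tree: B1–B2, B2–B3, B3–B4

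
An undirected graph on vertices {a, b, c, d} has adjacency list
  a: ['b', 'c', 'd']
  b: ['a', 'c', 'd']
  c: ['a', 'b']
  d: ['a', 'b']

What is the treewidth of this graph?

A width-2 tree decomposition is:
Bags: B1 = {a, b, c}  B2 = {a, b, d}
Tree: B1–B2
The largest bag has 3 vertices, giving width 2; this decomposition certifies tw(G) ≤ 2. For the lower bound, the 3 vertices {a, b, d} are pairwise adjacent, and any tree decomposition puts a clique entirely inside one bag — forcing width ≥ 2. The upper and lower bounds meet at 2, so that is the treewidth.

2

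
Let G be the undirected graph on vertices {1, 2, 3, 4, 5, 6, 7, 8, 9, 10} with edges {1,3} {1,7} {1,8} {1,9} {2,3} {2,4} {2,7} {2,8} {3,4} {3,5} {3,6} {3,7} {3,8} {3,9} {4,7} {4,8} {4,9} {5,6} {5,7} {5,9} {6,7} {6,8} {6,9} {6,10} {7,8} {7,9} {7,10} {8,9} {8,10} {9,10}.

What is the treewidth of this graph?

A width-4 tree decomposition is:
Bags: B1 = {3, 6, 7, 8, 9}  B2 = {6, 7, 8, 9, 10}  B3 = {1, 3, 7, 8, 9}  B4 = {3, 4, 7, 8, 9}  B5 = {2, 3, 4, 7, 8}  B6 = {3, 5, 6, 7, 9}
Tree: B1–B2, B1–B3, B1–B4, B4–B5, B1–B6
Each bag holds 5 vertices, so the decomposition has width 4, which upper-bounds the treewidth. Conversely, {6, 7, 8, 9, 10} is a clique of size 5, and the vertices of any clique must share a bag in every tree decomposition; so some bag has ≥ 5 vertices and tw(G) ≥ 4. Therefore the treewidth is 4.

4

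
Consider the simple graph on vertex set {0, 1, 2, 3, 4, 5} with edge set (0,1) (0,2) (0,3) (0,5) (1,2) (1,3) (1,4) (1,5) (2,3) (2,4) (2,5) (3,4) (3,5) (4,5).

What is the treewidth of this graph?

A width-4 tree decomposition is:
Bags: B1 = {1, 2, 3, 4, 5}  B2 = {0, 1, 2, 3, 5}
Tree: B1–B2
Every bag has size at most 5, so the width is 5 − 1 = 4 and tw(G) ≤ 4. Conversely, {0, 1, 2, 3, 5} is a clique of size 5, and the vertices of any clique must share a bag in every tree decomposition; so some bag has ≥ 5 vertices and tw(G) ≥ 4. Hence tw(G) = 4 exactly.

4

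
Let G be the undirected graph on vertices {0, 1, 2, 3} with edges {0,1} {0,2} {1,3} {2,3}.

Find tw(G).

2

A width-2 tree decomposition is:
Bags: B1 = {1, 2, 3}  B2 = {0, 1, 2}
Tree: B1–B2
Every bag has size at most 3, so the width is 3 − 1 = 2 and tw(G) ≤ 2. Since 2–3–1–0–2 is a cycle in G, G is not acyclic. Forests are exactly the graphs of treewidth ≤ 1, so tw(G) ≥ 2. The upper and lower bounds meet at 2, so that is the treewidth.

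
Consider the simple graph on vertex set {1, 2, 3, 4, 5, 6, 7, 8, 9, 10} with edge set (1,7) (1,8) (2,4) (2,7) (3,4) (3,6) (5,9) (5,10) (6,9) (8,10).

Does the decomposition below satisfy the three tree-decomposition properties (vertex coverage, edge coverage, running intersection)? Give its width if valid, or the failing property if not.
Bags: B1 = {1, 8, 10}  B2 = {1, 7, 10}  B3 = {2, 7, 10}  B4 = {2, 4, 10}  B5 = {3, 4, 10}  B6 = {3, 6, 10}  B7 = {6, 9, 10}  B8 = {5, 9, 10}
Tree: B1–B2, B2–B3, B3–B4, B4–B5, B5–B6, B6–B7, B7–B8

Every vertex of G appears in some bag (union = {1, 2, 3, 4, 5, 6, 7, 8, 9, 10}); every edge is covered by a bag; and for each vertex v the set of bags containing v is connected in the bag tree. The decomposition is therefore valid. The largest bag has 3 vertices, so the width is 2.

Yes; width 2.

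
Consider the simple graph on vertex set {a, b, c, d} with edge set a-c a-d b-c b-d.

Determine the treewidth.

2

A width-2 tree decomposition is:
Bags: B1 = {a, b, c}  B2 = {a, b, d}
Tree: B1–B2
Every bag has size at most 3, so the width is 3 − 1 = 2 and tw(G) ≤ 2. Since b–c–a–d–b is a cycle in G, G is not acyclic. Forests are exactly the graphs of treewidth ≤ 1, so tw(G) ≥ 2. The upper and lower bounds meet at 2, so that is the treewidth.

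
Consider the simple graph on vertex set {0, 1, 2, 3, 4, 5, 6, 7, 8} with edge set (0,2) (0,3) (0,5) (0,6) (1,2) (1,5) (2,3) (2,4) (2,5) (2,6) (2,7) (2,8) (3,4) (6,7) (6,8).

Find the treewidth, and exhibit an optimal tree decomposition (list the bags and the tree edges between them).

The largest bag has 3 vertices, giving width 2; this decomposition certifies tw(G) ≤ 2. On the other hand G contains the 3-clique {0, 2, 3}. A clique must lie in a single bag of any decomposition, so no decomposition can have width below 2. The upper and lower bounds meet at 2, so that is the treewidth.

Treewidth 2.
One such decomposition:
Bags: B1 = {0, 2, 5}  B2 = {0, 2, 6}  B3 = {0, 2, 3}  B4 = {2, 6, 7}  B5 = {2, 3, 4}  B6 = {2, 6, 8}  B7 = {1, 2, 5}
Tree: B1–B2, B2–B3, B2–B4, B3–B5, B4–B6, B1–B7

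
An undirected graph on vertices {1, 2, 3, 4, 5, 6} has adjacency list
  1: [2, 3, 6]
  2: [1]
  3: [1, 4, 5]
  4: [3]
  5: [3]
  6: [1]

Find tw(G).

1

A width-1 tree decomposition is:
Bags: B1 = {1, 3}  B2 = {3, 4}  B3 = {1, 6}  B4 = {3, 5}  B5 = {1, 2}
Tree: B1–B2, B1–B3, B2–B4, B1–B5
Every bag has size at most 2, so the width is 2 − 1 = 1 and tw(G) ≤ 1. Any graph with an edge has treewidth ≥ 1, and G has the edge 1–3. Therefore the treewidth is 1.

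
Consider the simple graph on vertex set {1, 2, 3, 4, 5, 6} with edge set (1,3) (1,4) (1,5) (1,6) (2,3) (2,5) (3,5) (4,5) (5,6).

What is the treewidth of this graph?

A width-2 tree decomposition is:
Bags: B1 = {1, 3, 5}  B2 = {2, 3, 5}  B3 = {1, 4, 5}  B4 = {1, 5, 6}
Tree: B1–B2, B1–B3, B1–B4
Each bag holds 3 vertices, so the decomposition has width 2, which upper-bounds the treewidth. For the lower bound, the 3 vertices {1, 3, 5} are pairwise adjacent, and any tree decomposition puts a clique entirely inside one bag — forcing width ≥ 2. Combining the bounds, tw(G) = 2.

2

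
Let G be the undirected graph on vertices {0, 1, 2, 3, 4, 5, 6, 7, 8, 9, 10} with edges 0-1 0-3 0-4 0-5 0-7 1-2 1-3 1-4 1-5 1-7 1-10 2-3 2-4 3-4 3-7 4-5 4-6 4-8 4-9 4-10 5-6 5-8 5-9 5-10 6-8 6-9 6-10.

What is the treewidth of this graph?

3

A width-3 tree decomposition is:
Bags: B1 = {1, 4, 5, 10}  B2 = {0, 1, 4, 5}  B3 = {4, 5, 6, 10}  B4 = {0, 1, 3, 4}  B5 = {4, 5, 6, 9}  B6 = {4, 5, 6, 8}  B7 = {0, 1, 3, 7}  B8 = {1, 2, 3, 4}
Tree: B1–B2, B1–B3, B2–B4, B3–B5, B3–B6, B4–B7, B4–B8
Every bag has size at most 4, so the width is 4 − 1 = 3 and tw(G) ≤ 3. For the lower bound, the 4 vertices {1, 2, 3, 4} are pairwise adjacent, and any tree decomposition puts a clique entirely inside one bag — forcing width ≥ 3. Combining the bounds, tw(G) = 3.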